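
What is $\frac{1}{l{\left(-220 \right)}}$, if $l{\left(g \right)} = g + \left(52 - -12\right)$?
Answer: $- \frac{1}{156} \approx -0.0064103$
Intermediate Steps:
$l{\left(g \right)} = 64 + g$ ($l{\left(g \right)} = g + \left(52 + 12\right) = g + 64 = 64 + g$)
$\frac{1}{l{\left(-220 \right)}} = \frac{1}{64 - 220} = \frac{1}{-156} = - \frac{1}{156}$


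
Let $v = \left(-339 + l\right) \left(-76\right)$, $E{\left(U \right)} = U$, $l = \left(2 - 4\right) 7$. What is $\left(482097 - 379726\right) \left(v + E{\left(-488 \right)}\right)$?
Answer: $2696452140$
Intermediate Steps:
$l = -14$ ($l = \left(-2\right) 7 = -14$)
$v = 26828$ ($v = \left(-339 - 14\right) \left(-76\right) = \left(-353\right) \left(-76\right) = 26828$)
$\left(482097 - 379726\right) \left(v + E{\left(-488 \right)}\right) = \left(482097 - 379726\right) \left(26828 - 488\right) = 102371 \cdot 26340 = 2696452140$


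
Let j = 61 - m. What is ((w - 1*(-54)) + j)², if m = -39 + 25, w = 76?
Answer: 42025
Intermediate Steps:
m = -14
j = 75 (j = 61 - 1*(-14) = 61 + 14 = 75)
((w - 1*(-54)) + j)² = ((76 - 1*(-54)) + 75)² = ((76 + 54) + 75)² = (130 + 75)² = 205² = 42025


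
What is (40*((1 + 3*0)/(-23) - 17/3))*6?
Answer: -31520/23 ≈ -1370.4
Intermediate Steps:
(40*((1 + 3*0)/(-23) - 17/3))*6 = (40*((1 + 0)*(-1/23) - 17*⅓))*6 = (40*(1*(-1/23) - 17/3))*6 = (40*(-1/23 - 17/3))*6 = (40*(-394/69))*6 = -15760/69*6 = -31520/23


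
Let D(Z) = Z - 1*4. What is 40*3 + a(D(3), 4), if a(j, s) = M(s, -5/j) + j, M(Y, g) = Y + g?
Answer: 128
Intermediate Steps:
D(Z) = -4 + Z (D(Z) = Z - 4 = -4 + Z)
a(j, s) = j + s - 5/j (a(j, s) = (s - 5/j) + j = j + s - 5/j)
40*3 + a(D(3), 4) = 40*3 + ((-4 + 3) + 4 - 5/(-4 + 3)) = 120 + (-1 + 4 - 5/(-1)) = 120 + (-1 + 4 - 5*(-1)) = 120 + (-1 + 4 + 5) = 120 + 8 = 128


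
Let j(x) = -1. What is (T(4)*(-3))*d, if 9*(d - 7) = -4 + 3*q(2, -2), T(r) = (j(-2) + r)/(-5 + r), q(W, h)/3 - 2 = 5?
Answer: 122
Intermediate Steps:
q(W, h) = 21 (q(W, h) = 6 + 3*5 = 6 + 15 = 21)
T(r) = (-1 + r)/(-5 + r)
d = 122/9 (d = 7 + (-4 + 3*21)/9 = 7 + (-4 + 63)/9 = 7 + (1/9)*59 = 7 + 59/9 = 122/9 ≈ 13.556)
(T(4)*(-3))*d = (((-1 + 4)/(-5 + 4))*(-3))*(122/9) = ((3/(-1))*(-3))*(122/9) = (-1*3*(-3))*(122/9) = -3*(-3)*(122/9) = 9*(122/9) = 122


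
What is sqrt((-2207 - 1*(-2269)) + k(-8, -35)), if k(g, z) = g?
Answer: 3*sqrt(6) ≈ 7.3485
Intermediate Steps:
sqrt((-2207 - 1*(-2269)) + k(-8, -35)) = sqrt((-2207 - 1*(-2269)) - 8) = sqrt((-2207 + 2269) - 8) = sqrt(62 - 8) = sqrt(54) = 3*sqrt(6)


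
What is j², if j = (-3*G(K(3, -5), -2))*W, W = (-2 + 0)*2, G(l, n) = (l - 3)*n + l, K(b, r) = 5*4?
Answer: 28224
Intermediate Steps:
K(b, r) = 20
G(l, n) = l + n*(-3 + l) (G(l, n) = (-3 + l)*n + l = n*(-3 + l) + l = l + n*(-3 + l))
W = -4 (W = -2*2 = -4)
j = -168 (j = -3*(20 - 3*(-2) + 20*(-2))*(-4) = -3*(20 + 6 - 40)*(-4) = -3*(-14)*(-4) = 42*(-4) = -168)
j² = (-168)² = 28224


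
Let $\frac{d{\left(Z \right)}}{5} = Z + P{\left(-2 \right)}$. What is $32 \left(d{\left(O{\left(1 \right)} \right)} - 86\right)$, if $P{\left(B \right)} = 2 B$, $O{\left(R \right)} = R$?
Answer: $-3232$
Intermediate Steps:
$d{\left(Z \right)} = -20 + 5 Z$ ($d{\left(Z \right)} = 5 \left(Z + 2 \left(-2\right)\right) = 5 \left(Z - 4\right) = 5 \left(-4 + Z\right) = -20 + 5 Z$)
$32 \left(d{\left(O{\left(1 \right)} \right)} - 86\right) = 32 \left(\left(-20 + 5 \cdot 1\right) - 86\right) = 32 \left(\left(-20 + 5\right) - 86\right) = 32 \left(-15 - 86\right) = 32 \left(-101\right) = -3232$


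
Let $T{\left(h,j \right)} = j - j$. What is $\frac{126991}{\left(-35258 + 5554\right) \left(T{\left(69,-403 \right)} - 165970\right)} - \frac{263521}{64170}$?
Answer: $- \frac{129914323429801}{31635635970960} \approx -4.1066$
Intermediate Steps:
$T{\left(h,j \right)} = 0$
$\frac{126991}{\left(-35258 + 5554\right) \left(T{\left(69,-403 \right)} - 165970\right)} - \frac{263521}{64170} = \frac{126991}{\left(-35258 + 5554\right) \left(0 - 165970\right)} - \frac{263521}{64170} = \frac{126991}{\left(-29704\right) \left(-165970\right)} - \frac{263521}{64170} = \frac{126991}{4929972880} - \frac{263521}{64170} = - \frac{129914323429801}{31635635970960}$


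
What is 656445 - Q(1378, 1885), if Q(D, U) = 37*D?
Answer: 605459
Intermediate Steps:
656445 - Q(1378, 1885) = 656445 - 37*1378 = 656445 - 1*50986 = 656445 - 50986 = 605459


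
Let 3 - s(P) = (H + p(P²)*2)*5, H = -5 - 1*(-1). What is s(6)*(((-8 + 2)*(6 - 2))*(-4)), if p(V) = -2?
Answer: 4128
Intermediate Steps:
H = -4 (H = -5 + 1 = -4)
s(P) = 43 (s(P) = 3 - (-4 - 2*2)*5 = 3 - (-4 - 4)*5 = 3 - (-8)*5 = 3 - 1*(-40) = 3 + 40 = 43)
s(6)*(((-8 + 2)*(6 - 2))*(-4)) = 43*(((-8 + 2)*(6 - 2))*(-4)) = 43*(-6*4*(-4)) = 43*(-24*(-4)) = 43*96 = 4128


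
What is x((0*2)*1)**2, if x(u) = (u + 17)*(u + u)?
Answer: 0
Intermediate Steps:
x(u) = 2*u*(17 + u) (x(u) = (17 + u)*(2*u) = 2*u*(17 + u))
x((0*2)*1)**2 = (2*((0*2)*1)*(17 + (0*2)*1))**2 = (2*(0*1)*(17 + 0*1))**2 = (2*0*(17 + 0))**2 = (2*0*17)**2 = 0**2 = 0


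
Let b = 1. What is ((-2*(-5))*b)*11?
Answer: 110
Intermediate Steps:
((-2*(-5))*b)*11 = (-2*(-5)*1)*11 = (10*1)*11 = 10*11 = 110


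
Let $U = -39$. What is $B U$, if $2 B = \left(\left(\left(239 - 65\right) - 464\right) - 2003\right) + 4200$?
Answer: $- \frac{74373}{2} \approx -37187.0$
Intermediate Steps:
$B = \frac{1907}{2}$ ($B = \frac{\left(\left(\left(239 - 65\right) - 464\right) - 2003\right) + 4200}{2} = \frac{\left(\left(174 - 464\right) - 2003\right) + 4200}{2} = \frac{\left(-290 - 2003\right) + 4200}{2} = \frac{-2293 + 4200}{2} = \frac{1}{2} \cdot 1907 = \frac{1907}{2} \approx 953.5$)
$B U = \frac{1907}{2} \left(-39\right) = - \frac{74373}{2}$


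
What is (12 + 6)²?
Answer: 324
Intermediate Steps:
(12 + 6)² = 18² = 324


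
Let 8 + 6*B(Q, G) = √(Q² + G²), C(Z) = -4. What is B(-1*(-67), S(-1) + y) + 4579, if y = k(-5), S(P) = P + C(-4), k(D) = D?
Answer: 13733/3 + √4589/6 ≈ 4589.0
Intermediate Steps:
S(P) = -4 + P (S(P) = P - 4 = -4 + P)
y = -5
B(Q, G) = -4/3 + √(G² + Q²)/6 (B(Q, G) = -4/3 + √(Q² + G²)/6 = -4/3 + √(G² + Q²)/6)
B(-1*(-67), S(-1) + y) + 4579 = (-4/3 + √(((-4 - 1) - 5)² + (-1*(-67))²)/6) + 4579 = (-4/3 + √((-5 - 5)² + 67²)/6) + 4579 = (-4/3 + √((-10)² + 4489)/6) + 4579 = (-4/3 + √(100 + 4489)/6) + 4579 = (-4/3 + √4589/6) + 4579 = 13733/3 + √4589/6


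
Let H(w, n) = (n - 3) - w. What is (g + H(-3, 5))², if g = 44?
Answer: 2401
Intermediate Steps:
H(w, n) = -3 + n - w (H(w, n) = (-3 + n) - w = -3 + n - w)
(g + H(-3, 5))² = (44 + (-3 + 5 - 1*(-3)))² = (44 + (-3 + 5 + 3))² = (44 + 5)² = 49² = 2401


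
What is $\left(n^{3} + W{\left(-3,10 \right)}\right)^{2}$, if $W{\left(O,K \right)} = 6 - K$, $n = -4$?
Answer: $4624$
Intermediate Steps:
$\left(n^{3} + W{\left(-3,10 \right)}\right)^{2} = \left(\left(-4\right)^{3} + \left(6 - 10\right)\right)^{2} = \left(-64 + \left(6 - 10\right)\right)^{2} = \left(-64 - 4\right)^{2} = \left(-68\right)^{2} = 4624$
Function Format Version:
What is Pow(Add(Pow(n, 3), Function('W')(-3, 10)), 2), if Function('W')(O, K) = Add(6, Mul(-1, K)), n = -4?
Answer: 4624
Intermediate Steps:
Pow(Add(Pow(n, 3), Function('W')(-3, 10)), 2) = Pow(Add(Pow(-4, 3), Add(6, Mul(-1, 10))), 2) = Pow(Add(-64, Add(6, -10)), 2) = Pow(Add(-64, -4), 2) = Pow(-68, 2) = 4624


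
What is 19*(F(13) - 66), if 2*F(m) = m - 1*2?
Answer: -2299/2 ≈ -1149.5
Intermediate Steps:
F(m) = -1 + m/2 (F(m) = (m - 1*2)/2 = (m - 2)/2 = (-2 + m)/2 = -1 + m/2)
19*(F(13) - 66) = 19*((-1 + (1/2)*13) - 66) = 19*((-1 + 13/2) - 66) = 19*(11/2 - 66) = 19*(-121/2) = -2299/2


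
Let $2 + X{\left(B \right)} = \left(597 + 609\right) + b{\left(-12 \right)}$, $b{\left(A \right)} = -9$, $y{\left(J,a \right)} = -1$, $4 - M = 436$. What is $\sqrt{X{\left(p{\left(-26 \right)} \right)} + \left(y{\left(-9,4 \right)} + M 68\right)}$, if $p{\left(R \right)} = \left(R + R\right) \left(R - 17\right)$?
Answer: $i \sqrt{28182} \approx 167.88 i$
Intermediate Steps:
$M = -432$ ($M = 4 - 436 = -432$)
$p{\left(R \right)} = 2 R \left(-17 + R\right)$
$X{\left(B \right)} = 1195$ ($X{\left(B \right)} = -2 + \left(\left(597 + 609\right) - 9\right) = -2 + \left(1206 - 9\right) = -2 + 1197 = 1195$)
$\sqrt{X{\left(p{\left(-26 \right)} \right)} + \left(y{\left(-9,4 \right)} + M 68\right)} = \sqrt{1195 - 29377} = \sqrt{-28182} = i \sqrt{28182}$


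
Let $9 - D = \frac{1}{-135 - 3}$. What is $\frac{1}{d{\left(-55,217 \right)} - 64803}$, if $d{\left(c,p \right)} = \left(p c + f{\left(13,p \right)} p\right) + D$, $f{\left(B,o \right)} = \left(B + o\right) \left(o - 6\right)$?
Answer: $\frac{138}{1442690779} \approx 9.5655 \cdot 10^{-8}$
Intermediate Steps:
$D = \frac{1243}{138}$ ($D = 9 - \frac{1}{-135 - 3} = 9 - \frac{1}{-138} = 9 - - \frac{1}{138} = 9 + \frac{1}{138} = \frac{1243}{138} \approx 9.0072$)
$f{\left(B,o \right)} = \left(-6 + o\right) \left(B + o\right)$ ($f{\left(B,o \right)} = \left(B + o\right) \left(-6 + o\right) = \left(-6 + o\right) \left(B + o\right)$)
$d{\left(c,p \right)} = \frac{1243}{138} + c p + p \left(-78 + p^{2} + 7 p\right)$ ($d{\left(c,p \right)} = \left(p c + \left(p^{2} - 78 - 6 p + 13 p\right) p\right) + \frac{1243}{138} = \left(c p + \left(p^{2} - 78 - 6 p + 13 p\right) p\right) + \frac{1243}{138} = \left(c p + \left(-78 + p^{2} + 7 p\right) p\right) + \frac{1243}{138} = \left(c p + p \left(-78 + p^{2} + 7 p\right)\right) + \frac{1243}{138} = \frac{1243}{138} + c p + p \left(-78 + p^{2} + 7 p\right)$)
$\frac{1}{d{\left(-55,217 \right)} - 64803} = \frac{1}{\left(\frac{1243}{138} - 11935 + 217 \left(-78 + 217^{2} + 7 \cdot 217\right)\right) - 64803} = \frac{1}{\left(\frac{1243}{138} - 11935 + 217 \left(-78 + 47089 + 1519\right)\right) - 64803} = \frac{1}{\left(\frac{1243}{138} - 11935 + 217 \cdot 48530\right) - 64803} = \frac{1}{\left(\frac{1243}{138} - 11935 + 10531010\right) - 64803} = \frac{1}{\frac{1451633593}{138} - 64803} = \frac{1}{\frac{1442690779}{138}} = \frac{138}{1442690779}$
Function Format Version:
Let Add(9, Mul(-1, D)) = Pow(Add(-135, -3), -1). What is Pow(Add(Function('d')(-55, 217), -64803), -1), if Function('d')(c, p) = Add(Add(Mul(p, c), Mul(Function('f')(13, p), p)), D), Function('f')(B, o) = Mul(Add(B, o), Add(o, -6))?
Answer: Rational(138, 1442690779) ≈ 9.5655e-8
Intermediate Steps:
D = Rational(1243, 138) (D = Add(9, Mul(-1, Pow(Add(-135, -3), -1))) = Add(9, Mul(-1, Pow(-138, -1))) = Add(9, Mul(-1, Rational(-1, 138))) = Add(9, Rational(1, 138)) = Rational(1243, 138) ≈ 9.0072)
Function('f')(B, o) = Mul(Add(-6, o), Add(B, o)) (Function('f')(B, o) = Mul(Add(B, o), Add(-6, o)) = Mul(Add(-6, o), Add(B, o)))
Function('d')(c, p) = Add(Rational(1243, 138), Mul(c, p), Mul(p, Add(-78, Pow(p, 2), Mul(7, p)))) (Function('d')(c, p) = Add(Add(Mul(p, c), Mul(Add(Pow(p, 2), Mul(-6, 13), Mul(-6, p), Mul(13, p)), p)), Rational(1243, 138)) = Add(Add(Mul(c, p), Mul(Add(Pow(p, 2), -78, Mul(-6, p), Mul(13, p)), p)), Rational(1243, 138)) = Add(Add(Mul(c, p), Mul(Add(-78, Pow(p, 2), Mul(7, p)), p)), Rational(1243, 138)) = Add(Add(Mul(c, p), Mul(p, Add(-78, Pow(p, 2), Mul(7, p)))), Rational(1243, 138)) = Add(Rational(1243, 138), Mul(c, p), Mul(p, Add(-78, Pow(p, 2), Mul(7, p)))))
Pow(Add(Function('d')(-55, 217), -64803), -1) = Pow(Add(Add(Rational(1243, 138), Mul(-55, 217), Mul(217, Add(-78, Pow(217, 2), Mul(7, 217)))), -64803), -1) = Pow(Add(Add(Rational(1243, 138), -11935, Mul(217, Add(-78, 47089, 1519))), -64803), -1) = Pow(Add(Add(Rational(1243, 138), -11935, Mul(217, 48530)), -64803), -1) = Pow(Add(Add(Rational(1243, 138), -11935, 10531010), -64803), -1) = Pow(Add(Rational(1451633593, 138), -64803), -1) = Pow(Rational(1442690779, 138), -1) = Rational(138, 1442690779)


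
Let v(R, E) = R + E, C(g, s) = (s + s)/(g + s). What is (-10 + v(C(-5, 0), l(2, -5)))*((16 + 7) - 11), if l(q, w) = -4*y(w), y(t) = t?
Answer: 120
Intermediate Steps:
C(g, s) = 2*s/(g + s) (C(g, s) = (2*s)/(g + s) = 2*s/(g + s))
l(q, w) = -4*w
v(R, E) = E + R
(-10 + v(C(-5, 0), l(2, -5)))*((16 + 7) - 11) = (-10 + (-4*(-5) + 2*0/(-5 + 0)))*((16 + 7) - 11) = (-10 + (20 + 2*0/(-5)))*(23 - 11) = (-10 + (20 + 2*0*(-1/5)))*12 = (-10 + (20 + 0))*12 = (-10 + 20)*12 = 10*12 = 120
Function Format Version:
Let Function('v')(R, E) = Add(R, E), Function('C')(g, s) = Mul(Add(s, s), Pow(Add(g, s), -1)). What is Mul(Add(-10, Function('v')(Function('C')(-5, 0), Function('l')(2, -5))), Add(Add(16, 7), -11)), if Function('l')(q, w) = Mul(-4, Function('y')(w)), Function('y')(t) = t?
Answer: 120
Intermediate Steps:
Function('C')(g, s) = Mul(2, s, Pow(Add(g, s), -1)) (Function('C')(g, s) = Mul(Mul(2, s), Pow(Add(g, s), -1)) = Mul(2, s, Pow(Add(g, s), -1)))
Function('l')(q, w) = Mul(-4, w)
Function('v')(R, E) = Add(E, R)
Mul(Add(-10, Function('v')(Function('C')(-5, 0), Function('l')(2, -5))), Add(Add(16, 7), -11)) = Mul(Add(-10, Add(Mul(-4, -5), Mul(2, 0, Pow(Add(-5, 0), -1)))), Add(Add(16, 7), -11)) = Mul(Add(-10, Add(20, Mul(2, 0, Pow(-5, -1)))), Add(23, -11)) = Mul(Add(-10, Add(20, Mul(2, 0, Rational(-1, 5)))), 12) = Mul(Add(-10, Add(20, 0)), 12) = Mul(Add(-10, 20), 12) = Mul(10, 12) = 120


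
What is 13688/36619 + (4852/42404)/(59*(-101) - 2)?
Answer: 864935356121/2314048391259 ≈ 0.37378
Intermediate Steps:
13688/36619 + (4852/42404)/(59*(-101) - 2) = 13688*(1/36619) + (4852*(1/42404))/(-5959 - 2) = 13688/36619 + (1213/10601)/(-5961) = 13688/36619 + (1213/10601)*(-1/5961) = 13688/36619 - 1213/63192561 = 864935356121/2314048391259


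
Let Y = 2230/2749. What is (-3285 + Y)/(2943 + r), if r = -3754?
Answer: 9028235/2229439 ≈ 4.0496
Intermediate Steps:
Y = 2230/2749 (Y = 2230*(1/2749) = 2230/2749 ≈ 0.81120)
(-3285 + Y)/(2943 + r) = (-3285 + 2230/2749)/(2943 - 3754) = -9028235/2749/(-811) = -9028235/2749*(-1/811) = 9028235/2229439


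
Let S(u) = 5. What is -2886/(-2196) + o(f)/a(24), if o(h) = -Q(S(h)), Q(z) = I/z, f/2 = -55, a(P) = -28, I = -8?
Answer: 16103/12810 ≈ 1.2571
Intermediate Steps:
f = -110 (f = 2*(-55) = -110)
Q(z) = -8/z
o(h) = 8/5 (o(h) = -(-8)/5 = -1*(-8/5) = 8/5)
-2886/(-2196) + o(f)/a(24) = -2886/(-2196) + (8/5)/(-28) = -2886*(-1/2196) + (8/5)*(-1/28) = 481/366 - 2/35 = 16103/12810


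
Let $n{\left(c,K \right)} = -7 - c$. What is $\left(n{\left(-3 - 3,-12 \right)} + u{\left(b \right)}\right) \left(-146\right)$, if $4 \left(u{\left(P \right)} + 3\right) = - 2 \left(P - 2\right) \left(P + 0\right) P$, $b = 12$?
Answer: $105704$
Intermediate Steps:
$u{\left(P \right)} = -3 - \frac{P^{2} \left(-2 + P\right)}{2}$ ($u{\left(P \right)} = -3 + \frac{- 2 \left(P - 2\right) \left(P + 0\right) P}{4} = -3 + \frac{- 2 \left(-2 + P\right) P P}{4} = -3 + \frac{- 2 P \left(-2 + P\right) P}{4} = -3 + \frac{\left(-2\right) P^{2} \left(-2 + P\right)}{4} = -3 - \frac{P^{2} \left(-2 + P\right)}{2}$)
$\left(n{\left(-3 - 3,-12 \right)} + u{\left(b \right)}\right) \left(-146\right) = \left(\left(-7 - \left(-3 - 3\right)\right) - \left(3 - 144 + 864\right)\right) \left(-146\right) = \left(\left(-7 - \left(-3 - 3\right)\right) - 723\right) \left(-146\right) = \left(\left(-7 - -6\right) - 723\right) \left(-146\right) = \left(\left(-7 + 6\right) - 723\right) \left(-146\right) = \left(-1 - 723\right) \left(-146\right) = \left(-724\right) \left(-146\right) = 105704$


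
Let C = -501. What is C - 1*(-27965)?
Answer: 27464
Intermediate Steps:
C - 1*(-27965) = -501 - 1*(-27965) = -501 + 27965 = 27464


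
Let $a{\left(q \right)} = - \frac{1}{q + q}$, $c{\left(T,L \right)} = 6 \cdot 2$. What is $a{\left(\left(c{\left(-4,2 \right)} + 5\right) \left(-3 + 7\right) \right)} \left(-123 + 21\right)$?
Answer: $\frac{3}{4} \approx 0.75$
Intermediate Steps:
$c{\left(T,L \right)} = 12$
$a{\left(q \right)} = - \frac{1}{2 q}$
$a{\left(\left(c{\left(-4,2 \right)} + 5\right) \left(-3 + 7\right) \right)} \left(-123 + 21\right) = - \frac{1}{2 \left(12 + 5\right) \left(-3 + 7\right)} \left(-123 + 21\right) = - \frac{1}{2 \cdot 17 \cdot 4} \left(-102\right) = - \frac{1}{2 \cdot 68} \left(-102\right) = \left(- \frac{1}{2}\right) \frac{1}{68} \left(-102\right) = \left(- \frac{1}{136}\right) \left(-102\right) = \frac{3}{4}$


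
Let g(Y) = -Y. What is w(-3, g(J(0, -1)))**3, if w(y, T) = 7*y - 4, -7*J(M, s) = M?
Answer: -15625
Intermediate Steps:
J(M, s) = -M/7
w(y, T) = -4 + 7*y
w(-3, g(J(0, -1)))**3 = (-4 + 7*(-3))**3 = (-4 - 21)**3 = (-25)**3 = -15625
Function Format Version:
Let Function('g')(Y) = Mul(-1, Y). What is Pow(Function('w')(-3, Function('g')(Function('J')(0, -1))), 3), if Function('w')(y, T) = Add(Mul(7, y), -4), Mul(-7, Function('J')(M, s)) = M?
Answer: -15625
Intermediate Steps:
Function('J')(M, s) = Mul(Rational(-1, 7), M)
Function('w')(y, T) = Add(-4, Mul(7, y))
Pow(Function('w')(-3, Function('g')(Function('J')(0, -1))), 3) = Pow(Add(-4, Mul(7, -3)), 3) = Pow(Add(-4, -21), 3) = Pow(-25, 3) = -15625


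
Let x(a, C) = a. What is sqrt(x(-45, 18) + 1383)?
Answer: sqrt(1338) ≈ 36.579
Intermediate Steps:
sqrt(x(-45, 18) + 1383) = sqrt(-45 + 1383) = sqrt(1338)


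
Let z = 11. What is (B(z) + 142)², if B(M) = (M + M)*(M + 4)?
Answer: 222784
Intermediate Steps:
B(M) = 2*M*(4 + M) (B(M) = (2*M)*(4 + M) = 2*M*(4 + M))
(B(z) + 142)² = (2*11*(4 + 11) + 142)² = (2*11*15 + 142)² = (330 + 142)² = 472² = 222784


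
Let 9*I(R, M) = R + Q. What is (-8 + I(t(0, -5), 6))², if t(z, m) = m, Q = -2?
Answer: 6241/81 ≈ 77.049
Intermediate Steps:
I(R, M) = -2/9 + R/9 (I(R, M) = (R - 2)/9 = (-2 + R)/9 = -2/9 + R/9)
(-8 + I(t(0, -5), 6))² = (-8 + (-2/9 + (⅑)*(-5)))² = (-8 + (-2/9 - 5/9))² = (-8 - 7/9)² = (-79/9)² = 6241/81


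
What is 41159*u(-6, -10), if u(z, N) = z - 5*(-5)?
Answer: 782021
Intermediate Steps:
u(z, N) = 25 + z (u(z, N) = z + 25 = 25 + z)
41159*u(-6, -10) = 41159*(25 - 6) = 41159*19 = 782021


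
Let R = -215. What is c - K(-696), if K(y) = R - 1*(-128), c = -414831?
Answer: -414744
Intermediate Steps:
K(y) = -87 (K(y) = -215 - 1*(-128) = -215 + 128 = -87)
c - K(-696) = -414831 - 1*(-87) = -414831 + 87 = -414744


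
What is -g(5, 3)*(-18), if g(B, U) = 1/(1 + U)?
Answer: 9/2 ≈ 4.5000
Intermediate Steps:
-g(5, 3)*(-18) = -1/(1 + 3)*(-18) = -1/4*(-18) = -1*¼*(-18) = -¼*(-18) = 9/2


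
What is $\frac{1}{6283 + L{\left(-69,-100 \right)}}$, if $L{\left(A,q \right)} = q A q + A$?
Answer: $- \frac{1}{683786} \approx -1.4624 \cdot 10^{-6}$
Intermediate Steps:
$L{\left(A,q \right)} = A + A q^{2}$ ($L{\left(A,q \right)} = A q q + A = A q^{2} + A = A + A q^{2}$)
$\frac{1}{6283 + L{\left(-69,-100 \right)}} = \frac{1}{6283 - 69 \left(1 + \left(-100\right)^{2}\right)} = \frac{1}{6283 - 69 \left(1 + 10000\right)} = \frac{1}{6283 - 690069} = \frac{1}{-683786} = - \frac{1}{683786}$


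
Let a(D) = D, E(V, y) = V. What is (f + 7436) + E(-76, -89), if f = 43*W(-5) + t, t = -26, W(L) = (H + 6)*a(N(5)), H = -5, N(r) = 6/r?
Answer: 36928/5 ≈ 7385.6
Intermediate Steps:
W(L) = 6/5 (W(L) = (-5 + 6)*(6/5) = 1*(6*(⅕)) = 1*(6/5) = 6/5)
f = 128/5 (f = 43*(6/5) - 26 = 258/5 - 26 = 128/5 ≈ 25.600)
(f + 7436) + E(-76, -89) = (128/5 + 7436) - 76 = 37308/5 - 76 = 36928/5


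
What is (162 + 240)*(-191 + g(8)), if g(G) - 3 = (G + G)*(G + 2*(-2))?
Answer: -49848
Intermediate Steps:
g(G) = 3 + 2*G*(-4 + G) (g(G) = 3 + (G + G)*(G + 2*(-2)) = 3 + (2*G)*(G - 4) = 3 + (2*G)*(-4 + G) = 3 + 2*G*(-4 + G))
(162 + 240)*(-191 + g(8)) = (162 + 240)*(-191 + (3 - 8*8 + 2*8²)) = 402*(-191 + (3 - 64 + 2*64)) = 402*(-191 + (3 - 64 + 128)) = 402*(-191 + 67) = 402*(-124) = -49848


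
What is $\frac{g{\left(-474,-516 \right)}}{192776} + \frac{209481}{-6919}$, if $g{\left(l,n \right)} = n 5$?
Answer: $- \frac{10100190069}{333454286} \approx -30.29$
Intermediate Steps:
$g{\left(l,n \right)} = 5 n$
$\frac{g{\left(-474,-516 \right)}}{192776} + \frac{209481}{-6919} = \frac{5 \left(-516\right)}{192776} + \frac{209481}{-6919} = \left(-2580\right) \frac{1}{192776} + 209481 \left(- \frac{1}{6919}\right) = - \frac{645}{48194} - \frac{209481}{6919} = - \frac{10100190069}{333454286}$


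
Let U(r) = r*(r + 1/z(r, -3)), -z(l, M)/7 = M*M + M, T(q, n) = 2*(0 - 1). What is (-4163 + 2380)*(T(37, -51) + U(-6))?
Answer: -426137/7 ≈ -60877.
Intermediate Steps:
T(q, n) = -2 (T(q, n) = 2*(-1) = -2)
z(l, M) = -7*M - 7*M² (z(l, M) = -7*(M*M + M) = -7*(M² + M) = -7*(M + M²) = -7*M - 7*M²)
U(r) = r*(-1/42 + r) (U(r) = r*(r + 1/(-7*(-3)*(1 - 3))) = r*(r + 1/(-7*(-3)*(-2))) = r*(r + 1/(-42)) = r*(r - 1/42) = r*(-1/42 + r))
(-4163 + 2380)*(T(37, -51) + U(-6)) = (-4163 + 2380)*(-2 - 6*(-1/42 - 6)) = -1783*(-2 - 6*(-253/42)) = -1783*(-2 + 253/7) = -1783*239/7 = -426137/7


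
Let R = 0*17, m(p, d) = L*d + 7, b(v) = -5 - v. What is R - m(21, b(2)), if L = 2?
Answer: 7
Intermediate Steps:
m(p, d) = 7 + 2*d (m(p, d) = 2*d + 7 = 7 + 2*d)
R = 0
R - m(21, b(2)) = 0 - (7 + 2*(-5 - 1*2)) = 0 - (7 + 2*(-5 - 2)) = 0 - (7 + 2*(-7)) = 0 - (7 - 14) = 0 - 1*(-7) = 0 + 7 = 7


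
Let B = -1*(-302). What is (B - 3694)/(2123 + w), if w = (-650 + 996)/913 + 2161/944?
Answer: -2923469824/1832053873 ≈ -1.5957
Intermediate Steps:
B = 302
w = 2299617/861872 (w = 346*(1/913) + 2161*(1/944) = 346/913 + 2161/944 = 2299617/861872 ≈ 2.6682)
(B - 3694)/(2123 + w) = (302 - 3694)/(2123 + 2299617/861872) = -3392/1832053873/861872 = -3392*861872/1832053873 = -2923469824/1832053873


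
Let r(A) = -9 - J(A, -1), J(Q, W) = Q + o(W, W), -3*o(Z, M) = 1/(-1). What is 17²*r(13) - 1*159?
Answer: -19840/3 ≈ -6613.3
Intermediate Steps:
o(Z, M) = ⅓ (o(Z, M) = -⅓/(-1) = -⅓*(-1) = ⅓)
J(Q, W) = ⅓ + Q (J(Q, W) = Q + ⅓ = ⅓ + Q)
r(A) = -28/3 - A (r(A) = -9 - (⅓ + A) = -9 + (-⅓ - A) = -28/3 - A)
17²*r(13) - 1*159 = 17²*(-28/3 - 1*13) - 1*159 = 289*(-28/3 - 13) - 159 = 289*(-67/3) - 159 = -19363/3 - 159 = -19840/3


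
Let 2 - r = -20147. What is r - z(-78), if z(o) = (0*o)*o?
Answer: 20149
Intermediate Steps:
z(o) = 0 (z(o) = 0*o = 0)
r = 20149 (r = 2 - 1*(-20147) = 2 + 20147 = 20149)
r - z(-78) = 20149 - 1*0 = 20149 + 0 = 20149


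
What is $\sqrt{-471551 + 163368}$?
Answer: $i \sqrt{308183} \approx 555.14 i$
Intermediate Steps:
$\sqrt{-471551 + 163368} = \sqrt{-308183} = i \sqrt{308183}$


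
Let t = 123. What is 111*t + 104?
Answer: 13757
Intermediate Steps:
111*t + 104 = 111*123 + 104 = 13653 + 104 = 13757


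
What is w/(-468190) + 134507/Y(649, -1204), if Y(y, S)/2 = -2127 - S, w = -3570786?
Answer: -28191580687/432139370 ≈ -65.237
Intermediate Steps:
Y(y, S) = -4254 - 2*S (Y(y, S) = 2*(-2127 - S) = -4254 - 2*S)
w/(-468190) + 134507/Y(649, -1204) = -3570786/(-468190) + 134507/(-4254 - 2*(-1204)) = -3570786*(-1/468190) + 134507/(-4254 + 2408) = 1785393/234095 + 134507/(-1846) = 1785393/234095 + 134507*(-1/1846) = 1785393/234095 - 134507/1846 = -28191580687/432139370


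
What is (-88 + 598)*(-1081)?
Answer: -551310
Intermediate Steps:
(-88 + 598)*(-1081) = 510*(-1081) = -551310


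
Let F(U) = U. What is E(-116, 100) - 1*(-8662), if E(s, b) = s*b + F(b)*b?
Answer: 7062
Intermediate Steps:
E(s, b) = b² + b*s (E(s, b) = s*b + b*b = b*s + b² = b² + b*s)
E(-116, 100) - 1*(-8662) = 100*(100 - 116) - 1*(-8662) = 100*(-16) + 8662 = -1600 + 8662 = 7062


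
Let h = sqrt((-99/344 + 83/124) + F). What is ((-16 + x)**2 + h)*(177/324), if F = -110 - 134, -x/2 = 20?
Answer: 46256/27 + 59*I*sqrt(6926126702)/575856 ≈ 1713.2 + 8.5267*I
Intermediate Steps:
x = -40 (x = -2*20 = -40)
F = -244
h = I*sqrt(6926126702)/5332 (h = sqrt((-99/344 + 83/124) - 244) = sqrt(4069/10664 - 244) = sqrt(-2597947/10664) = I*sqrt(6926126702)/5332 ≈ 15.608*I)
((-16 + x)**2 + h)*(177/324) = ((-16 - 40)**2 + I*sqrt(6926126702)/5332)*(177/324) = ((-56)**2 + I*sqrt(6926126702)/5332)*(177*(1/324)) = (3136 + I*sqrt(6926126702)/5332)*(59/108) = 46256/27 + 59*I*sqrt(6926126702)/575856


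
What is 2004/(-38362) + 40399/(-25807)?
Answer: -800751833/495004067 ≈ -1.6177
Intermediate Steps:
2004/(-38362) + 40399/(-25807) = 2004*(-1/38362) + 40399*(-1/25807) = -1002/19181 - 40399/25807 = -800751833/495004067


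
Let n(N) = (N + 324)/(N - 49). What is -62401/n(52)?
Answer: -187203/376 ≈ -497.88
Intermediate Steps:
n(N) = (324 + N)/(-49 + N)
-62401/n(52) = -62401*(-49 + 52)/(324 + 52) = -62401/(376/3) = -62401/((⅓)*376) = -62401/376/3 = -62401*3/376 = -187203/376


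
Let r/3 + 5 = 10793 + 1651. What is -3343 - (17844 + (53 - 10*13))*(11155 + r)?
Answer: -861205367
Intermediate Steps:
r = 37317 (r = -15 + 3*(10793 + 1651) = -15 + 3*12444 = -15 + 37332 = 37317)
-3343 - (17844 + (53 - 10*13))*(11155 + r) = -3343 - (17844 + (53 - 10*13))*(11155 + 37317) = -3343 - (17844 + (53 - 130))*48472 = -3343 - (17844 - 77)*48472 = -3343 - 17767*48472 = -3343 - 1*861202024 = -3343 - 861202024 = -861205367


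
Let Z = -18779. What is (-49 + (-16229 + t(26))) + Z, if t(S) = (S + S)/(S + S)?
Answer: -35056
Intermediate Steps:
t(S) = 1 (t(S) = (2*S)/((2*S)) = (2*S)*(1/(2*S)) = 1)
(-49 + (-16229 + t(26))) + Z = (-49 + (-16229 + 1)) - 18779 = (-49 - 16228) - 18779 = -16277 - 18779 = -35056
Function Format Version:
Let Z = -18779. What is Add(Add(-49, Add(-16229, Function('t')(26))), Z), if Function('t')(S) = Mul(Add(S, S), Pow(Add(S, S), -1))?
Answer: -35056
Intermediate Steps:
Function('t')(S) = 1 (Function('t')(S) = Mul(Mul(2, S), Pow(Mul(2, S), -1)) = Mul(Mul(2, S), Mul(Rational(1, 2), Pow(S, -1))) = 1)
Add(Add(-49, Add(-16229, Function('t')(26))), Z) = Add(Add(-49, Add(-16229, 1)), -18779) = Add(Add(-49, -16228), -18779) = Add(-16277, -18779) = -35056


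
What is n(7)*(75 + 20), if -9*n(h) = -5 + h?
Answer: -190/9 ≈ -21.111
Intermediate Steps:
n(h) = 5/9 - h/9 (n(h) = -(-5 + h)/9 = 5/9 - h/9)
n(7)*(75 + 20) = (5/9 - 1/9*7)*(75 + 20) = (5/9 - 7/9)*95 = -2/9*95 = -190/9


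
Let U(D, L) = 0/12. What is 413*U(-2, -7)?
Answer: 0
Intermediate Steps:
U(D, L) = 0 (U(D, L) = 0*(1/12) = 0)
413*U(-2, -7) = 413*0 = 0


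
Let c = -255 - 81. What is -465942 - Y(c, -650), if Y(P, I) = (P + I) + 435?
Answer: -465391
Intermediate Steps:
c = -336
Y(P, I) = 435 + I + P (Y(P, I) = (I + P) + 435 = 435 + I + P)
-465942 - Y(c, -650) = -465942 - (435 - 650 - 336) = -465942 - 1*(-551) = -465942 + 551 = -465391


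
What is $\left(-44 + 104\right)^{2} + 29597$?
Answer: $33197$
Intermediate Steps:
$\left(-44 + 104\right)^{2} + 29597 = 60^{2} + 29597 = 3600 + 29597 = 33197$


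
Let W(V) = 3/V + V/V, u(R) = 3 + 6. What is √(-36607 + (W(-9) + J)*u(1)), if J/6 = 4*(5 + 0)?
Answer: I*√35521 ≈ 188.47*I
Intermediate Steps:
u(R) = 9
W(V) = 1 + 3/V (W(V) = 3/V + 1 = 1 + 3/V)
J = 120 (J = 6*(4*(5 + 0)) = 6*(4*5) = 6*20 = 120)
√(-36607 + (W(-9) + J)*u(1)) = √(-36607 + ((3 - 9)/(-9) + 120)*9) = √(-36607 + (-⅑*(-6) + 120)*9) = √(-36607 + (⅔ + 120)*9) = √(-36607 + (362/3)*9) = √(-36607 + 1086) = √(-35521) = I*√35521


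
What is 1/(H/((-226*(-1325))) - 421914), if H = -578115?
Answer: -59890/25268545083 ≈ -2.3701e-6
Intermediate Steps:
1/(H/((-226*(-1325))) - 421914) = 1/(-578115/((-226*(-1325))) - 421914) = 1/(-578115/299450 - 421914) = 1/(-578115*1/299450 - 421914) = 1/(-115623/59890 - 421914) = 1/(-25268545083/59890) = -59890/25268545083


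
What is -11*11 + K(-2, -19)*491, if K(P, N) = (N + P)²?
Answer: 216410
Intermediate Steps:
-11*11 + K(-2, -19)*491 = -11*11 + (-19 - 2)²*491 = -121 + (-21)²*491 = -121 + 441*491 = -121 + 216531 = 216410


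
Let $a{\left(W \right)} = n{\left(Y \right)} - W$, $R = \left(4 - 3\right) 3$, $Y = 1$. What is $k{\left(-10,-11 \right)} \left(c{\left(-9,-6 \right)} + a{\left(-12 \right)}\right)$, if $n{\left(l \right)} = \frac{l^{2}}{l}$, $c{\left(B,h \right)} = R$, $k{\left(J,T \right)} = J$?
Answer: $-160$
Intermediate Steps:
$R = 3$ ($R = 1 \cdot 3 = 3$)
$c{\left(B,h \right)} = 3$
$n{\left(l \right)} = l$
$a{\left(W \right)} = 1 - W$
$k{\left(-10,-11 \right)} \left(c{\left(-9,-6 \right)} + a{\left(-12 \right)}\right) = - 10 \left(3 + \left(1 - -12\right)\right) = - 10 \left(3 + \left(1 + 12\right)\right) = - 10 \left(3 + 13\right) = \left(-10\right) 16 = -160$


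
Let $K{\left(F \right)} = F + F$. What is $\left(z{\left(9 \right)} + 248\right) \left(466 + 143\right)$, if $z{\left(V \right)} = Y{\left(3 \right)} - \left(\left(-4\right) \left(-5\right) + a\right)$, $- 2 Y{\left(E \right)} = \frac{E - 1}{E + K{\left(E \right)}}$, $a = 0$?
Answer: $\frac{416353}{3} \approx 1.3878 \cdot 10^{5}$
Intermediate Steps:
$K{\left(F \right)} = 2 F$
$Y{\left(E \right)} = - \frac{-1 + E}{6 E}$ ($Y{\left(E \right)} = - \frac{\left(E - 1\right) \frac{1}{E + 2 E}}{2} = - \frac{\left(-1 + E\right) \frac{1}{3 E}}{2} = - \frac{\frac{1}{3} \frac{1}{E} \left(-1 + E\right)}{2} = - \frac{-1 + E}{6 E}$)
$z{\left(V \right)} = - \frac{181}{9}$ ($z{\left(V \right)} = \frac{1 - 3}{6 \cdot 3} - \left(\left(-4\right) \left(-5\right) + 0\right) = \frac{1}{6} \cdot \frac{1}{3} \left(1 - 3\right) - \left(20 + 0\right) = \frac{1}{6} \cdot \frac{1}{3} \left(-2\right) - 20 = - \frac{1}{9} - 20 = - \frac{181}{9}$)
$\left(z{\left(9 \right)} + 248\right) \left(466 + 143\right) = \left(- \frac{181}{9} + 248\right) \left(466 + 143\right) = \frac{2051}{9} \cdot 609 = \frac{416353}{3}$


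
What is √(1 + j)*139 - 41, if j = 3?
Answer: 237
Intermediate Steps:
√(1 + j)*139 - 41 = √(1 + 3)*139 - 41 = √4*139 - 41 = 2*139 - 41 = 278 - 41 = 237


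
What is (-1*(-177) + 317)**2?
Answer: 244036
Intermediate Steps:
(-1*(-177) + 317)**2 = (177 + 317)**2 = 494**2 = 244036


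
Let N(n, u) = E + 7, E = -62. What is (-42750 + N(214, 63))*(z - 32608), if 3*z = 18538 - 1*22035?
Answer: 4337045405/3 ≈ 1.4457e+9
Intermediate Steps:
z = -3497/3 (z = (18538 - 1*22035)/3 = (18538 - 22035)/3 = (⅓)*(-3497) = -3497/3 ≈ -1165.7)
N(n, u) = -55 (N(n, u) = -62 + 7 = -55)
(-42750 + N(214, 63))*(z - 32608) = (-42750 - 55)*(-3497/3 - 32608) = -42805*(-101321/3) = 4337045405/3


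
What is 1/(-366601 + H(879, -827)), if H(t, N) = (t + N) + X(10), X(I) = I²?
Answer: -1/366449 ≈ -2.7289e-6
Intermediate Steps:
H(t, N) = 100 + N + t (H(t, N) = (t + N) + 10² = (N + t) + 100 = 100 + N + t)
1/(-366601 + H(879, -827)) = 1/(-366601 + (100 - 827 + 879)) = 1/(-366601 + 152) = 1/(-366449) = -1/366449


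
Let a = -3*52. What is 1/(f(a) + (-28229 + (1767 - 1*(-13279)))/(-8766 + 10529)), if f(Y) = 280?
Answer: 1763/480457 ≈ 0.0036694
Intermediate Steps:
a = -156
1/(f(a) + (-28229 + (1767 - 1*(-13279)))/(-8766 + 10529)) = 1/(280 + (-28229 + (1767 - 1*(-13279)))/(-8766 + 10529)) = 1/(280 + (-28229 + (1767 + 13279))/1763) = 1/(280 + (-28229 + 15046)*(1/1763)) = 1/(280 - 13183*1/1763) = 1/(280 - 13183/1763) = 1/(480457/1763) = 1763/480457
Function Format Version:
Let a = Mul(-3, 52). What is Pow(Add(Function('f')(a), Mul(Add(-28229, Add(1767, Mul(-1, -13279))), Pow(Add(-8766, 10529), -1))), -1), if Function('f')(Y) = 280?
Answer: Rational(1763, 480457) ≈ 0.0036694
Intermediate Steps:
a = -156
Pow(Add(Function('f')(a), Mul(Add(-28229, Add(1767, Mul(-1, -13279))), Pow(Add(-8766, 10529), -1))), -1) = Pow(Add(280, Mul(Add(-28229, Add(1767, Mul(-1, -13279))), Pow(Add(-8766, 10529), -1))), -1) = Pow(Add(280, Mul(Add(-28229, Add(1767, 13279)), Pow(1763, -1))), -1) = Pow(Add(280, Mul(Add(-28229, 15046), Rational(1, 1763))), -1) = Pow(Add(280, Mul(-13183, Rational(1, 1763))), -1) = Pow(Add(280, Rational(-13183, 1763)), -1) = Pow(Rational(480457, 1763), -1) = Rational(1763, 480457)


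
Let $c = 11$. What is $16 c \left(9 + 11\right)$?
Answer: $3520$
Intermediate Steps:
$16 c \left(9 + 11\right) = 16 \cdot 11 \left(9 + 11\right) = 16 \cdot 11 \cdot 20 = 16 \cdot 220 = 3520$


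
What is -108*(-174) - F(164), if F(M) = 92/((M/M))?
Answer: 18700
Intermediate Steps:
F(M) = 92 (F(M) = 92/1 = 92*1 = 92)
-108*(-174) - F(164) = -108*(-174) - 1*92 = 18792 - 92 = 18700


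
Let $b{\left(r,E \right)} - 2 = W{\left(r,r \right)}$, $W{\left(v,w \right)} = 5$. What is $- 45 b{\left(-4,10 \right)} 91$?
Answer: $-28665$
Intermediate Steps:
$b{\left(r,E \right)} = 7$ ($b{\left(r,E \right)} = 2 + 5 = 7$)
$- 45 b{\left(-4,10 \right)} 91 = \left(-45\right) 7 \cdot 91 = \left(-315\right) 91 = -28665$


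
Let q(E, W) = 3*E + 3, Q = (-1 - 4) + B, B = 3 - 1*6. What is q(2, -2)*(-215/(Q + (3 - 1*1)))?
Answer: 645/2 ≈ 322.50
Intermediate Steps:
B = -3 (B = 3 - 6 = -3)
Q = -8 (Q = (-1 - 4) - 3 = -5 - 3 = -8)
q(E, W) = 3 + 3*E
q(2, -2)*(-215/(Q + (3 - 1*1))) = (3 + 3*2)*(-215/(-8 + (3 - 1*1))) = (3 + 6)*(-215/(-8 + (3 - 1))) = 9*(-215/(-8 + 2)) = 9*(-215/(-6)) = 9*(-215*(-⅙)) = 9*(215/6) = 645/2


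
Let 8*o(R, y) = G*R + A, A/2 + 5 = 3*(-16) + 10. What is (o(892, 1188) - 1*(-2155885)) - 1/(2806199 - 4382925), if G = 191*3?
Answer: 6999918436967/3153452 ≈ 2.2198e+6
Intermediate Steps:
G = 573
A = -86 (A = -10 + 2*(3*(-16) + 10) = -10 + 2*(-48 + 10) = -10 + 2*(-38) = -10 - 76 = -86)
o(R, y) = -43/4 + 573*R/8 (o(R, y) = (573*R - 86)/8 = (-86 + 573*R)/8 = -43/4 + 573*R/8)
(o(892, 1188) - 1*(-2155885)) - 1/(2806199 - 4382925) = ((-43/4 + (573/8)*892) - 1*(-2155885)) - 1/(2806199 - 4382925) = ((-43/4 + 127779/2) + 2155885) - 1/(-1576726) = (255515/4 + 2155885) - 1*(-1/1576726) = 8879055/4 + 1/1576726 = 6999918436967/3153452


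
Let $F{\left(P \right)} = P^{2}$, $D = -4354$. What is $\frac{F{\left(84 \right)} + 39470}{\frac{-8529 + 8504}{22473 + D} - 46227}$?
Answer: $- \frac{421502297}{418793519} \approx -1.0065$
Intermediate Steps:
$\frac{F{\left(84 \right)} + 39470}{\frac{-8529 + 8504}{22473 + D} - 46227} = \frac{84^{2} + 39470}{\frac{-8529 + 8504}{22473 - 4354} - 46227} = \frac{7056 + 39470}{- \frac{25}{18119} - 46227} = \frac{46526}{\left(-25\right) \frac{1}{18119} - 46227} = \frac{46526}{- \frac{25}{18119} - 46227} = \frac{46526}{- \frac{837587038}{18119}} = 46526 \left(- \frac{18119}{837587038}\right) = - \frac{421502297}{418793519}$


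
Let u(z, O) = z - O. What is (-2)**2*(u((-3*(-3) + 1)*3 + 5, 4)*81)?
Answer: 10044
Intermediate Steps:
(-2)**2*(u((-3*(-3) + 1)*3 + 5, 4)*81) = (-2)**2*((((-3*(-3) + 1)*3 + 5) - 1*4)*81) = 4*((((9 + 1)*3 + 5) - 4)*81) = 4*(((10*3 + 5) - 4)*81) = 4*(((30 + 5) - 4)*81) = 4*((35 - 4)*81) = 4*(31*81) = 4*2511 = 10044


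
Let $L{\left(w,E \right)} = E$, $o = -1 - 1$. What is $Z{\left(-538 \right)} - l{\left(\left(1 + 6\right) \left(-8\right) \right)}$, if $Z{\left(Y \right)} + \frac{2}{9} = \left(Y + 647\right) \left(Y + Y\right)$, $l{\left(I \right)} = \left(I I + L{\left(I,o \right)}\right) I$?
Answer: $\frac{523978}{9} \approx 58220.0$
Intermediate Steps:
$o = -2$ ($o = -1 - 1 = -2$)
$l{\left(I \right)} = I \left(-2 + I^{2}\right)$ ($l{\left(I \right)} = \left(I I - 2\right) I = \left(I^{2} - 2\right) I = \left(-2 + I^{2}\right) I = I \left(-2 + I^{2}\right)$)
$Z{\left(Y \right)} = - \frac{2}{9} + 2 Y \left(647 + Y\right)$ ($Z{\left(Y \right)} = - \frac{2}{9} + \left(Y + 647\right) \left(Y + Y\right) = - \frac{2}{9} + \left(647 + Y\right) 2 Y = - \frac{2}{9} + 2 Y \left(647 + Y\right)$)
$Z{\left(-538 \right)} - l{\left(\left(1 + 6\right) \left(-8\right) \right)} = \left(- \frac{2}{9} + 2 \left(-538\right)^{2} + 1294 \left(-538\right)\right) - \left(1 + 6\right) \left(-8\right) \left(-2 + \left(\left(1 + 6\right) \left(-8\right)\right)^{2}\right) = \left(- \frac{2}{9} + 2 \cdot 289444 - 696172\right) - 7 \left(-8\right) \left(-2 + \left(7 \left(-8\right)\right)^{2}\right) = \left(- \frac{2}{9} + 578888 - 696172\right) - - 56 \left(-2 + \left(-56\right)^{2}\right) = - \frac{1055558}{9} - - 56 \left(-2 + 3136\right) = - \frac{1055558}{9} - \left(-56\right) 3134 = - \frac{1055558}{9} - -175504 = - \frac{1055558}{9} + 175504 = \frac{523978}{9}$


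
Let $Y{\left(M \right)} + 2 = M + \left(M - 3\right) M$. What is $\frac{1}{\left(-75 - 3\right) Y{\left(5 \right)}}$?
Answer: $- \frac{1}{1014} \approx -0.00098619$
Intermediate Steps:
$Y{\left(M \right)} = -2 + M + M \left(-3 + M\right)$ ($Y{\left(M \right)} = -2 + \left(M + \left(M - 3\right) M\right) = -2 + \left(M + \left(-3 + M\right) M\right) = -2 + \left(M + M \left(-3 + M\right)\right) = -2 + M + M \left(-3 + M\right)$)
$\frac{1}{\left(-75 - 3\right) Y{\left(5 \right)}} = \frac{1}{\left(-75 - 3\right) \left(-2 + 5^{2} - 10\right)} = \frac{1}{\left(-78\right) \left(-2 + 25 - 10\right)} = \frac{1}{\left(-78\right) 13} = \frac{1}{-1014} = - \frac{1}{1014}$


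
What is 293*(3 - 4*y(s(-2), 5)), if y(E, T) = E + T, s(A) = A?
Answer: -2637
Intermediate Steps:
293*(3 - 4*y(s(-2), 5)) = 293*(3 - 4*(-2 + 5)) = 293*(3 - 4*3) = 293*(3 - 12) = 293*(-9) = -2637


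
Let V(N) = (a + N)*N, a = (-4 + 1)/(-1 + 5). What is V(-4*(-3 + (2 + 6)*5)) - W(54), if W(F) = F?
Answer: 21961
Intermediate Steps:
a = -¾ (a = -3/4 = -3*¼ = -¾ ≈ -0.75000)
V(N) = N*(-¾ + N) (V(N) = (-¾ + N)*N = N*(-¾ + N))
V(-4*(-3 + (2 + 6)*5)) - W(54) = (-4*(-3 + (2 + 6)*5))*(-3 + 4*(-4*(-3 + (2 + 6)*5)))/4 - 1*54 = (-4*(-3 + 8*5))*(-3 + 4*(-4*(-3 + 8*5)))/4 - 54 = (-4*(-3 + 40))*(-3 + 4*(-4*(-3 + 40)))/4 - 54 = (-4*37)*(-3 + 4*(-4*37))/4 - 54 = (¼)*(-148)*(-3 + 4*(-148)) - 54 = (¼)*(-148)*(-3 - 592) - 54 = (¼)*(-148)*(-595) - 54 = 22015 - 54 = 21961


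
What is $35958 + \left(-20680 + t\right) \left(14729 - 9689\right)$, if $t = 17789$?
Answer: $-14534682$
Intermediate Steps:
$35958 + \left(-20680 + t\right) \left(14729 - 9689\right) = 35958 + \left(-20680 + 17789\right) \left(14729 - 9689\right) = 35958 - 14570640 = -14534682$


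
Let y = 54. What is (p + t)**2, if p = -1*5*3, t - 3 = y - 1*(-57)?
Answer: 9801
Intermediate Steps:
t = 114 (t = 3 + (54 - 1*(-57)) = 3 + (54 + 57) = 3 + 111 = 114)
p = -15 (p = -5*3 = -15)
(p + t)**2 = (-15 + 114)**2 = 99**2 = 9801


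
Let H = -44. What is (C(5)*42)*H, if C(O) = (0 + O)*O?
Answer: -46200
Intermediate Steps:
C(O) = O² (C(O) = O*O = O²)
(C(5)*42)*H = (5²*42)*(-44) = (25*42)*(-44) = 1050*(-44) = -46200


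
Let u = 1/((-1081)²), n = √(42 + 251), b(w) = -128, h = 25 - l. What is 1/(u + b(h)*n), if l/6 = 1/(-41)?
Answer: -1168561/6555266245283889151 - 174788455772288*√293/6555266245283889151 ≈ -0.00045641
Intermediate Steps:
l = -6/41 (l = 6/(-41) = 6*(-1/41) = -6/41 ≈ -0.14634)
h = 1031/41 (h = 25 - 1*(-6/41) = 25 + 6/41 = 1031/41 ≈ 25.146)
n = √293 ≈ 17.117
u = 1/1168561 ≈ 8.5575e-7
1/(u + b(h)*n) = 1/(1/1168561 - 128*√293)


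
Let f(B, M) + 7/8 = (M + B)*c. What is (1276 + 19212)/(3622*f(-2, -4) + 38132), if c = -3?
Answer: 81952/400635 ≈ 0.20456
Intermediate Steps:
f(B, M) = -7/8 - 3*B - 3*M (f(B, M) = -7/8 + (M + B)*(-3) = -7/8 + (B + M)*(-3) = -7/8 + (-3*B - 3*M) = -7/8 - 3*B - 3*M)
(1276 + 19212)/(3622*f(-2, -4) + 38132) = (1276 + 19212)/(3622*(-7/8 - 3*(-2) - 3*(-4)) + 38132) = 20488/(3622*(-7/8 + 6 + 12) + 38132) = 20488/(3622*(137/8) + 38132) = 20488/(248107/4 + 38132) = 20488/(400635/4) = 20488*(4/400635) = 81952/400635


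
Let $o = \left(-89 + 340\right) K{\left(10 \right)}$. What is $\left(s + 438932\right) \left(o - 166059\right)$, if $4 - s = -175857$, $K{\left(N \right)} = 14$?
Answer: $-99931528185$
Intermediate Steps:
$o = 3514$ ($o = \left(-89 + 340\right) 14 = 251 \cdot 14 = 3514$)
$s = 175861$ ($s = 4 - -175857 = 4 + 175857 = 175861$)
$\left(s + 438932\right) \left(o - 166059\right) = \left(175861 + 438932\right) \left(3514 - 166059\right) = 614793 \left(-162545\right) = -99931528185$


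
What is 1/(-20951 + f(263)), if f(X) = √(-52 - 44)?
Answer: -20951/438944497 - 4*I*√6/438944497 ≈ -4.773e-5 - 2.2322e-8*I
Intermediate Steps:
f(X) = 4*I*√6 (f(X) = √(-96) = 4*I*√6)
1/(-20951 + f(263)) = 1/(-20951 + 4*I*√6)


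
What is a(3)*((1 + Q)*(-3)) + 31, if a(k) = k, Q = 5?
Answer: -23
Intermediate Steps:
a(3)*((1 + Q)*(-3)) + 31 = 3*((1 + 5)*(-3)) + 31 = 3*(6*(-3)) + 31 = 3*(-18) + 31 = -54 + 31 = -23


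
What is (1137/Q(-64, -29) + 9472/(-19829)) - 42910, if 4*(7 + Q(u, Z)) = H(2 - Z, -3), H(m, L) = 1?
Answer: -7687907522/178461 ≈ -43079.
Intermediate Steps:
Q(u, Z) = -27/4 (Q(u, Z) = -7 + (¼)*1 = -7 + ¼ = -27/4)
(1137/Q(-64, -29) + 9472/(-19829)) - 42910 = (1137/(-27/4) + 9472/(-19829)) - 42910 = (1137*(-4/27) + 9472*(-1/19829)) - 42910 = (-1516/9 - 9472/19829) - 42910 = -30146012/178461 - 42910 = -7687907522/178461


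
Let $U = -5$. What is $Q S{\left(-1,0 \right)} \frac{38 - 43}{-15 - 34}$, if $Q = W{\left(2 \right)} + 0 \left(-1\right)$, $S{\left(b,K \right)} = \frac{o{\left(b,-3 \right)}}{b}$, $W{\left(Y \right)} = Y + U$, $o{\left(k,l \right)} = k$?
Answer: $- \frac{15}{49} \approx -0.30612$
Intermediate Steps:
$W{\left(Y \right)} = -5 + Y$ ($W{\left(Y \right)} = Y - 5 = -5 + Y$)
$S{\left(b,K \right)} = 1$ ($S{\left(b,K \right)} = \frac{b}{b} = 1$)
$Q = -3$ ($Q = \left(-5 + 2\right) + 0 \left(-1\right) = -3 + 0 = -3$)
$Q S{\left(-1,0 \right)} \frac{38 - 43}{-15 - 34} = \left(-3\right) 1 \frac{38 - 43}{-15 - 34} = - 3 \left(- \frac{5}{-49}\right) = - 3 \left(\left(-5\right) \left(- \frac{1}{49}\right)\right) = \left(-3\right) \frac{5}{49} = - \frac{15}{49}$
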